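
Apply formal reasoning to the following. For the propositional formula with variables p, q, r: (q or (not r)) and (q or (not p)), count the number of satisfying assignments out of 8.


Evaluate all 8 assignments for p, q, r:
p=0, q=0, r=0: 1
p=0, q=0, r=1: 0
p=0, q=1, r=0: 1
p=0, q=1, r=1: 1
p=1, q=0, r=0: 0
p=1, q=0, r=1: 0
p=1, q=1, r=0: 1
p=1, q=1, r=1: 1
Satisfying count = 5

5


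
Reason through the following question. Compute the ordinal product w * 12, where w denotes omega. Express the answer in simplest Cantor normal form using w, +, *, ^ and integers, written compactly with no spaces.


Compute w * 12.
Ordinal * is associative and left-distributive over +, but NOT commutative; for finite n>1, n*w = w but w*n stays w*n.
w * 12 means 12 copies of w concatenated: w*12.
Result = w*12

w*12


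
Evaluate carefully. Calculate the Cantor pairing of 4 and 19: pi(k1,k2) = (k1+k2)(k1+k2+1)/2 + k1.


k1 + k2 = 23
(k1+k2)(k1+k2+1)/2 = 23 * 24 / 2 = 276
pi = 276 + 4 = 280

280


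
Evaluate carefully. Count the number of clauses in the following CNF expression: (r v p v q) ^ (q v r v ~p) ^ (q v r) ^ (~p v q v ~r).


A CNF formula is a conjunction of clauses.
Clauses are separated by ^.
Counting the conjuncts: 4 clauses.

4


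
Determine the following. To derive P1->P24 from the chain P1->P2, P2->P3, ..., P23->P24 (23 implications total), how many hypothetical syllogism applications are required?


With 23 implications in a chain connecting 24 propositions:
P1->P2, P2->P3, ..., P23->P24
Steps needed = (number of implications) - 1 = 23 - 1 = 22

22


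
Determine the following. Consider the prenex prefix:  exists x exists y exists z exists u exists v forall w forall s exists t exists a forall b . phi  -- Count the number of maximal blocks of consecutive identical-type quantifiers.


Quantifier-type sequence: E E E E E A A E E A  (A=forall, E=exists)
Group into maximal same-type runs:
  Ex5 | Ax2 | Ex2 | Ax1
Number of blocks = 4

4


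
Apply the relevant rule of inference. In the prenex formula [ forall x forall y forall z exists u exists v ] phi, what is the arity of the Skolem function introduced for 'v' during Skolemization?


Quantifier prefix: forall x forall y forall z exists u exists v
'v' is existentially quantified at position 5.
Universal variables preceding it: x, y, z
Skolem function arity = 3

3


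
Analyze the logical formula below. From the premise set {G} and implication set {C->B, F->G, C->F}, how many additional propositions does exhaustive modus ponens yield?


Initial facts: {G}
Apply modus ponens to closure:
  (no implication fires)
Final known: {G}
New propositions: {(none)}
Count = 0

0


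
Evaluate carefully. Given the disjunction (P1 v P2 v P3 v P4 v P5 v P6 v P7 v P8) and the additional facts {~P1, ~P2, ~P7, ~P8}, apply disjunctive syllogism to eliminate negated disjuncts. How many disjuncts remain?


Original disjuncts (8): P1, P2, P3, P4, P5, P6, P7, P8
Negated (eliminate): ~P1, ~P2, ~P7, ~P8
Remaining disjuncts: P3, P4, P5, P6
Count = 8 - 4 = 4

4


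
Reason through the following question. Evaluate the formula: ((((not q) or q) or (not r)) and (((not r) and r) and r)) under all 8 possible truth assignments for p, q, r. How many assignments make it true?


Check all 8 assignments:
p=0, q=0, r=0: 0
p=0, q=0, r=1: 0
p=0, q=1, r=0: 0
p=0, q=1, r=1: 0
p=1, q=0, r=0: 0
p=1, q=0, r=1: 0
p=1, q=1, r=0: 0
p=1, q=1, r=1: 0
Count of True = 0

0


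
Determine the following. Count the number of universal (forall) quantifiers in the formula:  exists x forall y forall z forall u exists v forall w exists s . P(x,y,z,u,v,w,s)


Quantifier prefix: exists x forall y forall z forall u exists v forall w exists s
Mark each quantifier type:
  E U U U E U E
Universal count = 4, Existential count = 3
Asked for universal (forall) quantifiers: 4

4


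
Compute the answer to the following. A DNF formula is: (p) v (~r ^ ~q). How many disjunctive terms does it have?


A DNF formula is a disjunction of terms (conjunctions).
Terms are separated by v.
Counting the disjuncts: 2 terms.

2


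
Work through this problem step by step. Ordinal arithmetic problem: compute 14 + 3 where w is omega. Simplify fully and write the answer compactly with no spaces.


Compute 14 + 3.
Ordinal + is associative but NOT commutative; for finite n>0, n + w = w but w + n stays w+n.
Both operands finite; ordinal + agrees with natural +: 14 + 3 = 17.
Result = 17

17


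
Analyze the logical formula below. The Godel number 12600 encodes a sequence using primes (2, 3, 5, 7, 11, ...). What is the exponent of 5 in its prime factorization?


Factorize 12600 by dividing by 5 repeatedly.
Division steps: 5 divides 12600 exactly 2 time(s).
Exponent of 5 = 2

2


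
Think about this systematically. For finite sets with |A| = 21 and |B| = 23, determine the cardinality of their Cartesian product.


The Cartesian product A x B contains all ordered pairs (a, b).
|A x B| = |A| * |B| = 21 * 23 = 483

483


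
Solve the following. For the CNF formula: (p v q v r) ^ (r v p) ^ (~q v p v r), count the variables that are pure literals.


Check each variable for pure literal status:
p: pure positive
q: mixed (not pure)
r: pure positive
Pure literal count = 2

2


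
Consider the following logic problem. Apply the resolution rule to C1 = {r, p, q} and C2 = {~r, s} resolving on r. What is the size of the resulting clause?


Remove r from C1 and ~r from C2.
C1 remainder: {p, q}
C2 remainder: {s}
Union (resolvent): {p, q, s}
Resolvent has 3 literal(s).

3


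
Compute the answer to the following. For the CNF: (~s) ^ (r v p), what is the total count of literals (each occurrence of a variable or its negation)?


Counting literals in each clause:
Clause 1: 1 literal(s)
Clause 2: 2 literal(s)
Total = 3

3


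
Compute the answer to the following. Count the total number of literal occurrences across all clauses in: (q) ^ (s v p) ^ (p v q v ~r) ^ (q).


Counting literals in each clause:
Clause 1: 1 literal(s)
Clause 2: 2 literal(s)
Clause 3: 3 literal(s)
Clause 4: 1 literal(s)
Total = 7

7


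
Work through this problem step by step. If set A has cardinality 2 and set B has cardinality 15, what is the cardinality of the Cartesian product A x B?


The Cartesian product A x B contains all ordered pairs (a, b).
|A x B| = |A| * |B| = 2 * 15 = 30

30


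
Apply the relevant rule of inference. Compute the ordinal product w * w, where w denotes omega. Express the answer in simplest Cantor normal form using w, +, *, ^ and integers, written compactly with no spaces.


Compute w * w.
Ordinal * is associative and left-distributive over +, but NOT commutative; for finite n>1, n*w = w but w*n stays w*n.
w * w = w^2 by definition.
Result = w^2

w^2


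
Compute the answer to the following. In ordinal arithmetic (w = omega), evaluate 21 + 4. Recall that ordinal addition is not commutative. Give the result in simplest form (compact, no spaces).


Compute 21 + 4.
Ordinal + is associative but NOT commutative; for finite n>0, n + w = w but w + n stays w+n.
Both operands finite; ordinal + agrees with natural +: 21 + 4 = 25.
Result = 25

25


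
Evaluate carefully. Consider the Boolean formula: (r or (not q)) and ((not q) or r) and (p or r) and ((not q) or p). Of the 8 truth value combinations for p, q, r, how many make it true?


Evaluate all 8 assignments for p, q, r:
p=0, q=0, r=0: 0
p=0, q=0, r=1: 1
p=0, q=1, r=0: 0
p=0, q=1, r=1: 0
p=1, q=0, r=0: 1
p=1, q=0, r=1: 1
p=1, q=1, r=0: 0
p=1, q=1, r=1: 1
Satisfying count = 4

4


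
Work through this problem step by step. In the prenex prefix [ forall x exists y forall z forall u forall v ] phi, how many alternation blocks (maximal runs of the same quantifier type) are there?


Quantifier-type sequence: A E A A A  (A=forall, E=exists)
Group into maximal same-type runs:
  Ax1 | Ex1 | Ax3
Number of blocks = 3

3


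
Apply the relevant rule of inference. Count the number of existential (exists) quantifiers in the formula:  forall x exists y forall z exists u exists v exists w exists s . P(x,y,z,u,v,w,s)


Quantifier prefix: forall x exists y forall z exists u exists v exists w exists s
Mark each quantifier type:
  U E U E E E E
Universal count = 2, Existential count = 5
Asked for existential (exists) quantifiers: 5

5


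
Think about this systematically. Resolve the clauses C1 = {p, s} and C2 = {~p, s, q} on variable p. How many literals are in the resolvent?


Remove p from C1 and ~p from C2.
C1 remainder: {s}
C2 remainder: {s, q}
Union (resolvent): {q, s}
Resolvent has 2 literal(s).

2


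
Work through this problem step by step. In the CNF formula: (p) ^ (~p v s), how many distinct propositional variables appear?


Identify each variable that appears in the formula.
Variables found: p, s
Count = 2

2


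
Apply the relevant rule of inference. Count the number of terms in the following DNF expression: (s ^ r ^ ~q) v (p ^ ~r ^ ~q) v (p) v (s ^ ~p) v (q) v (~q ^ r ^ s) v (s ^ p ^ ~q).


A DNF formula is a disjunction of terms (conjunctions).
Terms are separated by v.
Counting the disjuncts: 7 terms.

7


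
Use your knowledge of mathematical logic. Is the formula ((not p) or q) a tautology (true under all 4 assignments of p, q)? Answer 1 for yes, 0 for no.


Check all 4 assignments:
p=0, q=0: 1
p=0, q=1: 1
p=1, q=0: 0
p=1, q=1: 1
Satisfying count = 3/4.
Tautology iff count = 4: no.

0


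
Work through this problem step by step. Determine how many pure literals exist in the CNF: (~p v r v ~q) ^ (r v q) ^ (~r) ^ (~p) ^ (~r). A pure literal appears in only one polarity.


Check each variable for pure literal status:
p: pure negative
q: mixed (not pure)
r: mixed (not pure)
Pure literal count = 1

1


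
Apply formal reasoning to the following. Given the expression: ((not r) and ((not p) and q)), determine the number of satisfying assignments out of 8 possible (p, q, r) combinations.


Check all 8 assignments:
p=0, q=0, r=0: 0
p=0, q=0, r=1: 0
p=0, q=1, r=0: 1
p=0, q=1, r=1: 0
p=1, q=0, r=0: 0
p=1, q=0, r=1: 0
p=1, q=1, r=0: 0
p=1, q=1, r=1: 0
Count of True = 1

1


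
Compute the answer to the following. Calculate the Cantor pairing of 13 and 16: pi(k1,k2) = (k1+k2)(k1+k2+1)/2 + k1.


k1 + k2 = 29
(k1+k2)(k1+k2+1)/2 = 29 * 30 / 2 = 435
pi = 435 + 13 = 448

448


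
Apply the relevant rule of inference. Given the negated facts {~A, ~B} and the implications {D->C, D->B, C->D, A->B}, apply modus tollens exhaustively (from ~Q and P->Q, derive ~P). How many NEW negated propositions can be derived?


Initial negated facts: {~A, ~B}
Apply modus tollens to closure:
  ~B and D->B  =>  ~D
  ~D and C->D  =>  ~C
Final negated: {~A, ~B, ~C, ~D}
New negations: {~C, ~D}
Count = 2

2


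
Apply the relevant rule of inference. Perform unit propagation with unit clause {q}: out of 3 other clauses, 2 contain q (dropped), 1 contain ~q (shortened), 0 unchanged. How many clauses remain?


Satisfied (removed): 2
Shortened (remain): 1
Unchanged (remain): 0
Remaining = 1 + 0 = 1

1


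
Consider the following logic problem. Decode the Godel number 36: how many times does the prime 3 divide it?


Factorize 36 by dividing by 3 repeatedly.
Division steps: 3 divides 36 exactly 2 time(s).
Exponent of 3 = 2

2


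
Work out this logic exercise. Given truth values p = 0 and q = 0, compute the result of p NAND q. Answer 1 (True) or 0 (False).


p = 0, q = 0
Operation: p NAND q
Evaluate: 0 NAND 0 = 1

1


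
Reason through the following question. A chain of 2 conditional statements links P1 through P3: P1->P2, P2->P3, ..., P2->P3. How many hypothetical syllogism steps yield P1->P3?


With 2 implications in a chain connecting 3 propositions:
P1->P2, P2->P3, ..., P2->P3
Steps needed = (number of implications) - 1 = 2 - 1 = 1

1


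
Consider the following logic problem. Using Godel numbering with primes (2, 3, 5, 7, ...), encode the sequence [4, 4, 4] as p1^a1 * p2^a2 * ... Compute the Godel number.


Encode each element as an exponent of the corresponding prime:
  2^4 = 16
  3^4 = 81
  5^4 = 625
Product = 16 * 81 * 625 = 810000

810000


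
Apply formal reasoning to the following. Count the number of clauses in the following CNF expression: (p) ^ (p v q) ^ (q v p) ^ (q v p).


A CNF formula is a conjunction of clauses.
Clauses are separated by ^.
Counting the conjuncts: 4 clauses.

4


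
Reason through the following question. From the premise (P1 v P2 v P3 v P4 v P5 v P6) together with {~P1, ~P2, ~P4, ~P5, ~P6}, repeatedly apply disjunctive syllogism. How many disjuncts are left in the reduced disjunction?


Original disjuncts (6): P1, P2, P3, P4, P5, P6
Negated (eliminate): ~P1, ~P2, ~P4, ~P5, ~P6
Remaining disjuncts: P3
Count = 6 - 5 = 1

1


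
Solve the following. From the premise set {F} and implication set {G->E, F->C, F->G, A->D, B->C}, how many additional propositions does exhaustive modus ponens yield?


Initial facts: {F}
Apply modus ponens to closure:
  F and F->C  =>  C
  F and F->G  =>  G
  G and G->E  =>  E
Final known: {C, E, F, G}
New propositions: {C, E, G}
Count = 3

3


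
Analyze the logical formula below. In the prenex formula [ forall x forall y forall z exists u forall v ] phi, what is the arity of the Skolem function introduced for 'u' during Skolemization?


Quantifier prefix: forall x forall y forall z exists u forall v
'u' is existentially quantified at position 4.
Universal variables preceding it: x, y, z
Skolem function arity = 3

3


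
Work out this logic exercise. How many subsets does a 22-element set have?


The power set of a set with n elements has 2^n elements.
|P(S)| = 2^22 = 4194304

4194304


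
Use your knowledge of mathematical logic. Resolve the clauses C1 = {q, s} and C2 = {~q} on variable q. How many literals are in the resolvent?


Remove q from C1 and ~q from C2.
C1 remainder: {s}
C2 remainder: {}
Union (resolvent): {s}
Resolvent has 1 literal(s).

1


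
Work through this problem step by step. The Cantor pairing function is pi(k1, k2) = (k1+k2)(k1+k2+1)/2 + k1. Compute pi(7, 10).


k1 + k2 = 17
(k1+k2)(k1+k2+1)/2 = 17 * 18 / 2 = 153
pi = 153 + 7 = 160

160


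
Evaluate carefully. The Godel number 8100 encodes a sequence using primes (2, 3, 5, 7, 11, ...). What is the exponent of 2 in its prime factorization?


Factorize 8100 by dividing by 2 repeatedly.
Division steps: 2 divides 8100 exactly 2 time(s).
Exponent of 2 = 2

2


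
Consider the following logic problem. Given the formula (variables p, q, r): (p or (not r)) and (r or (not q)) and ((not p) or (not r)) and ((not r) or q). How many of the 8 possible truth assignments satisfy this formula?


Evaluate all 8 assignments for p, q, r:
p=0, q=0, r=0: 1
p=0, q=0, r=1: 0
p=0, q=1, r=0: 0
p=0, q=1, r=1: 0
p=1, q=0, r=0: 1
p=1, q=0, r=1: 0
p=1, q=1, r=0: 0
p=1, q=1, r=1: 0
Satisfying count = 2

2


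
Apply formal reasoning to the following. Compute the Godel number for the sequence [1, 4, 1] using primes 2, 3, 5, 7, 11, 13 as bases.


Encode each element as an exponent of the corresponding prime:
  2^1 = 2
  3^4 = 81
  5^1 = 5
Product = 2 * 81 * 5 = 810

810


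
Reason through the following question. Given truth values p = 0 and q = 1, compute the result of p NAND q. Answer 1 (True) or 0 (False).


p = 0, q = 1
Operation: p NAND q
Evaluate: 0 NAND 1 = 1

1


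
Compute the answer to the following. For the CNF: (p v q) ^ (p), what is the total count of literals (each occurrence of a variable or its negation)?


Counting literals in each clause:
Clause 1: 2 literal(s)
Clause 2: 1 literal(s)
Total = 3

3


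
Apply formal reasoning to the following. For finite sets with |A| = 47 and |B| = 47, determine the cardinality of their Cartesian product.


The Cartesian product A x B contains all ordered pairs (a, b).
|A x B| = |A| * |B| = 47 * 47 = 2209

2209


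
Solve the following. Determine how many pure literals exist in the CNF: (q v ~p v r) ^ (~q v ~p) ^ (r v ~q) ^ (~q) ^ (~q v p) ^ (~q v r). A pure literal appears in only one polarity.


Check each variable for pure literal status:
p: mixed (not pure)
q: mixed (not pure)
r: pure positive
Pure literal count = 1

1


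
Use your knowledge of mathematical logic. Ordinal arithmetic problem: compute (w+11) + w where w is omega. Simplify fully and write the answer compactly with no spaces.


Compute (w+11) + w.
Ordinal + is associative but NOT commutative; for finite n>0, n + w = w but w + n stays w+n.
(w+11) + w = w + (11+w) = w + w = w*2 (the finite tail 11 is absorbed by the right w).
Result = w*2

w*2


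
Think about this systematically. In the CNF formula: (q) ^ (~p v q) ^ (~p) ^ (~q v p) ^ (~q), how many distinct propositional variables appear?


Identify each variable that appears in the formula.
Variables found: p, q
Count = 2

2


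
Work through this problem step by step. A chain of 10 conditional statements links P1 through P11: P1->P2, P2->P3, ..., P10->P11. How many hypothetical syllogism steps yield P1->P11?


With 10 implications in a chain connecting 11 propositions:
P1->P2, P2->P3, ..., P10->P11
Steps needed = (number of implications) - 1 = 10 - 1 = 9

9


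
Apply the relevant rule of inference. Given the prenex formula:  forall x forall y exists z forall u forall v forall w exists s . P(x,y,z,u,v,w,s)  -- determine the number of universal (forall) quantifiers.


Quantifier prefix: forall x forall y exists z forall u forall v forall w exists s
Mark each quantifier type:
  U U E U U U E
Universal count = 5, Existential count = 2
Asked for universal (forall) quantifiers: 5

5


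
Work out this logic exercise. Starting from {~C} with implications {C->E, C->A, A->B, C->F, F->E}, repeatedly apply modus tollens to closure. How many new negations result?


Initial negated facts: {~C}
Apply modus tollens to closure:
  (no implication fires)
Final negated: {~C}
New negations: {(none)}
Count = 0

0


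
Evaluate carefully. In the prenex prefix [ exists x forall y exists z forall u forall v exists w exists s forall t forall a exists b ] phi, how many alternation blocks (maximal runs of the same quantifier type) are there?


Quantifier-type sequence: E A E A A E E A A E  (A=forall, E=exists)
Group into maximal same-type runs:
  Ex1 | Ax1 | Ex1 | Ax2 | Ex2 | Ax2 | Ex1
Number of blocks = 7

7


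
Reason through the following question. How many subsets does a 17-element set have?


The power set of a set with n elements has 2^n elements.
|P(S)| = 2^17 = 131072

131072


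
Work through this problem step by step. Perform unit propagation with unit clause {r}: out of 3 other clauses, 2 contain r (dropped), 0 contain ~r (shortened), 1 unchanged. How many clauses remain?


Satisfied (removed): 2
Shortened (remain): 0
Unchanged (remain): 1
Remaining = 0 + 1 = 1

1


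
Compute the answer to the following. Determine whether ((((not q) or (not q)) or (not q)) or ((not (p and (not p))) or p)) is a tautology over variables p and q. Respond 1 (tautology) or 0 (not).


Check all 4 assignments:
p=0, q=0: 1
p=0, q=1: 1
p=1, q=0: 1
p=1, q=1: 1
Satisfying count = 4/4.
Tautology iff count = 4: yes.

1


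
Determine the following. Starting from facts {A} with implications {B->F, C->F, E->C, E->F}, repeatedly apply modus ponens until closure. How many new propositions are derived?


Initial facts: {A}
Apply modus ponens to closure:
  (no implication fires)
Final known: {A}
New propositions: {(none)}
Count = 0

0


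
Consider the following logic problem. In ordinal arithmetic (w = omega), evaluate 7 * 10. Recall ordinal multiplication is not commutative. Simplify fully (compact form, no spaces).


Compute 7 * 10.
Ordinal * is associative and left-distributive over +, but NOT commutative; for finite n>1, n*w = w but w*n stays w*n.
Both finite; ordinal * agrees with natural *: 7 * 10 = 70.
Result = 70

70


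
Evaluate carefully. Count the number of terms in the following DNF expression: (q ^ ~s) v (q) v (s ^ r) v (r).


A DNF formula is a disjunction of terms (conjunctions).
Terms are separated by v.
Counting the disjuncts: 4 terms.

4


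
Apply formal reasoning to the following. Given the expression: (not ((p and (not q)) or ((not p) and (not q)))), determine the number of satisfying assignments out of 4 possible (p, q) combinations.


Check all 4 assignments:
p=0, q=0: 0
p=0, q=1: 1
p=1, q=0: 0
p=1, q=1: 1
Count of True = 2

2


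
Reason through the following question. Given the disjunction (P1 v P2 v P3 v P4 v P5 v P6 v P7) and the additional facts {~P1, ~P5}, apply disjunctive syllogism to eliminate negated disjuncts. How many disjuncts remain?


Original disjuncts (7): P1, P2, P3, P4, P5, P6, P7
Negated (eliminate): ~P1, ~P5
Remaining disjuncts: P2, P3, P4, P6, P7
Count = 7 - 2 = 5

5


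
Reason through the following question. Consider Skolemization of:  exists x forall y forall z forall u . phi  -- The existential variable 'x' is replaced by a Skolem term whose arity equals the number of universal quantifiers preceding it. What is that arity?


Quantifier prefix: exists x forall y forall z forall u
'x' is existentially quantified at position 1.
No universal quantifiers precede it.
Skolem function arity = 0 (a Skolem constant)

0


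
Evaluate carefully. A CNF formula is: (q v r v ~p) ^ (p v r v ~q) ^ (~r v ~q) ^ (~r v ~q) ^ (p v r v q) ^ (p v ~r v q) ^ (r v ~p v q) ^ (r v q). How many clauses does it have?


A CNF formula is a conjunction of clauses.
Clauses are separated by ^.
Counting the conjuncts: 8 clauses.

8


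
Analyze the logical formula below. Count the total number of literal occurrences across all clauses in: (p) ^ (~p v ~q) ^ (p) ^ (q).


Counting literals in each clause:
Clause 1: 1 literal(s)
Clause 2: 2 literal(s)
Clause 3: 1 literal(s)
Clause 4: 1 literal(s)
Total = 5

5


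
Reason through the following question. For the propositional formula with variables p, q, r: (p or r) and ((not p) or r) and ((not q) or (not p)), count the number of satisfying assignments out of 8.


Evaluate all 8 assignments for p, q, r:
p=0, q=0, r=0: 0
p=0, q=0, r=1: 1
p=0, q=1, r=0: 0
p=0, q=1, r=1: 1
p=1, q=0, r=0: 0
p=1, q=0, r=1: 1
p=1, q=1, r=0: 0
p=1, q=1, r=1: 0
Satisfying count = 3

3


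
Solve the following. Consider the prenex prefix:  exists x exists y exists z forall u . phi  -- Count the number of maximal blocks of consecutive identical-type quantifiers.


Quantifier-type sequence: E E E A  (A=forall, E=exists)
Group into maximal same-type runs:
  Ex3 | Ax1
Number of blocks = 2

2


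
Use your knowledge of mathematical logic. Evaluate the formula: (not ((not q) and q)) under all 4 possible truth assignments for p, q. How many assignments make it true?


Check all 4 assignments:
p=0, q=0: 1
p=0, q=1: 1
p=1, q=0: 1
p=1, q=1: 1
Count of True = 4

4


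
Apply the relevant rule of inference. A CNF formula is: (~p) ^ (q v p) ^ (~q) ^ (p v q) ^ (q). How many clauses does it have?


A CNF formula is a conjunction of clauses.
Clauses are separated by ^.
Counting the conjuncts: 5 clauses.

5


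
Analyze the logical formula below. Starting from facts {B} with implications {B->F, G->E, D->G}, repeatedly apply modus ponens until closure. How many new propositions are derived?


Initial facts: {B}
Apply modus ponens to closure:
  B and B->F  =>  F
Final known: {B, F}
New propositions: {F}
Count = 1

1


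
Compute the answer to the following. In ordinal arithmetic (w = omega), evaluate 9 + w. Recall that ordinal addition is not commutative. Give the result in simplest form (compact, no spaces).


Compute 9 + w.
Ordinal + is associative but NOT commutative; for finite n>0, n + w = w but w + n stays w+n.
Any finite left addend is absorbed by w on the right: 9 + w = w.
Result = w

w


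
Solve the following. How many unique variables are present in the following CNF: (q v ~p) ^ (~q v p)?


Identify each variable that appears in the formula.
Variables found: p, q
Count = 2

2


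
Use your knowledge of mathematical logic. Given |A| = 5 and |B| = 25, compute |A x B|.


The Cartesian product A x B contains all ordered pairs (a, b).
|A x B| = |A| * |B| = 5 * 25 = 125

125


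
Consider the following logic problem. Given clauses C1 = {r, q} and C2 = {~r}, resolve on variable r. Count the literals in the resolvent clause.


Remove r from C1 and ~r from C2.
C1 remainder: {q}
C2 remainder: {}
Union (resolvent): {q}
Resolvent has 1 literal(s).

1


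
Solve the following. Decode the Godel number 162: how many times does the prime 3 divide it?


Factorize 162 by dividing by 3 repeatedly.
Division steps: 3 divides 162 exactly 4 time(s).
Exponent of 3 = 4

4


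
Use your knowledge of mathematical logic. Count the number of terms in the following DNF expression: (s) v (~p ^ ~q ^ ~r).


A DNF formula is a disjunction of terms (conjunctions).
Terms are separated by v.
Counting the disjuncts: 2 terms.

2


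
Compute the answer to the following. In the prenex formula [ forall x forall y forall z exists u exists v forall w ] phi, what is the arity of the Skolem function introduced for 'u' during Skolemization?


Quantifier prefix: forall x forall y forall z exists u exists v forall w
'u' is existentially quantified at position 4.
Universal variables preceding it: x, y, z
Skolem function arity = 3

3


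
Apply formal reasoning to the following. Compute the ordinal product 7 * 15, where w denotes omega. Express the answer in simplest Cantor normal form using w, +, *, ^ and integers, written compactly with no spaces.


Compute 7 * 15.
Ordinal * is associative and left-distributive over +, but NOT commutative; for finite n>1, n*w = w but w*n stays w*n.
Both finite; ordinal * agrees with natural *: 7 * 15 = 105.
Result = 105

105


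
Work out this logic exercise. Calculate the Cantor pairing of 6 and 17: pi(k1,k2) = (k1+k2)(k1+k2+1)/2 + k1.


k1 + k2 = 23
(k1+k2)(k1+k2+1)/2 = 23 * 24 / 2 = 276
pi = 276 + 6 = 282

282


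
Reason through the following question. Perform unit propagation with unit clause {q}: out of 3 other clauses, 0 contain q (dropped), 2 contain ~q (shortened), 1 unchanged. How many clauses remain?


Satisfied (removed): 0
Shortened (remain): 2
Unchanged (remain): 1
Remaining = 2 + 1 = 3

3


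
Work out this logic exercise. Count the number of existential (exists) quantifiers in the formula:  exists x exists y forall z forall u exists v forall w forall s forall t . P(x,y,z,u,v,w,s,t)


Quantifier prefix: exists x exists y forall z forall u exists v forall w forall s forall t
Mark each quantifier type:
  E E U U E U U U
Universal count = 5, Existential count = 3
Asked for existential (exists) quantifiers: 3

3


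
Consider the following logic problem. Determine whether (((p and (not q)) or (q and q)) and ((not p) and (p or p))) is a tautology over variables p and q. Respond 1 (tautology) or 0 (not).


Check all 4 assignments:
p=0, q=0: 0
p=0, q=1: 0
p=1, q=0: 0
p=1, q=1: 0
Satisfying count = 0/4.
Tautology iff count = 4: no.

0


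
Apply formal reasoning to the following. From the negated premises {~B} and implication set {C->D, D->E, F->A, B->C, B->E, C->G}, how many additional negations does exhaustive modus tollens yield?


Initial negated facts: {~B}
Apply modus tollens to closure:
  (no implication fires)
Final negated: {~B}
New negations: {(none)}
Count = 0

0


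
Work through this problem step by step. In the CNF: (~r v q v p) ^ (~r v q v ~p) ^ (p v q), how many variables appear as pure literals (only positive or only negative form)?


Check each variable for pure literal status:
p: mixed (not pure)
q: pure positive
r: pure negative
Pure literal count = 2

2


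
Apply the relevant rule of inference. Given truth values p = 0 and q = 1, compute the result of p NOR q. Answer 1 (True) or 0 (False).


p = 0, q = 1
Operation: p NOR q
Evaluate: 0 NOR 1 = 0

0


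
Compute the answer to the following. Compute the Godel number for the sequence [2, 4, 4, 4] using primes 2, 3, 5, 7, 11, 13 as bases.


Encode each element as an exponent of the corresponding prime:
  2^2 = 4
  3^4 = 81
  5^4 = 625
  7^4 = 2401
Product = 4 * 81 * 625 * 2401 = 486202500

486202500


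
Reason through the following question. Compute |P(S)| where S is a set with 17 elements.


The power set of a set with n elements has 2^n elements.
|P(S)| = 2^17 = 131072

131072


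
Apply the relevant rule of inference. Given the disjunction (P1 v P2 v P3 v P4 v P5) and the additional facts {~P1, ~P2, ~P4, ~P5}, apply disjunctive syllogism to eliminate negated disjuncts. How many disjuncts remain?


Original disjuncts (5): P1, P2, P3, P4, P5
Negated (eliminate): ~P1, ~P2, ~P4, ~P5
Remaining disjuncts: P3
Count = 5 - 4 = 1

1


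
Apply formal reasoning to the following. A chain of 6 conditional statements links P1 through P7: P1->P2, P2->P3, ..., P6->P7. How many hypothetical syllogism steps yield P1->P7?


With 6 implications in a chain connecting 7 propositions:
P1->P2, P2->P3, ..., P6->P7
Steps needed = (number of implications) - 1 = 6 - 1 = 5

5


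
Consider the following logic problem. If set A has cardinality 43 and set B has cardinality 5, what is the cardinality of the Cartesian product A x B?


The Cartesian product A x B contains all ordered pairs (a, b).
|A x B| = |A| * |B| = 43 * 5 = 215

215


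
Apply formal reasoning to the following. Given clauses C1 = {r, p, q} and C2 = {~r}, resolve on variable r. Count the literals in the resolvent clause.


Remove r from C1 and ~r from C2.
C1 remainder: {p, q}
C2 remainder: {}
Union (resolvent): {p, q}
Resolvent has 2 literal(s).

2


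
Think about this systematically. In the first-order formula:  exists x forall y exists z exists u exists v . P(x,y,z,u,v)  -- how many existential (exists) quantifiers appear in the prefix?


Quantifier prefix: exists x forall y exists z exists u exists v
Mark each quantifier type:
  E U E E E
Universal count = 1, Existential count = 4
Asked for existential (exists) quantifiers: 4

4


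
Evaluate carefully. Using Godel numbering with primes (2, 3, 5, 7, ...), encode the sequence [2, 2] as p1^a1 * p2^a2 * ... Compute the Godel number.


Encode each element as an exponent of the corresponding prime:
  2^2 = 4
  3^2 = 9
Product = 4 * 9 = 36

36


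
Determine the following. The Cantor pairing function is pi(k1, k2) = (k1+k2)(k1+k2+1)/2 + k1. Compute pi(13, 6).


k1 + k2 = 19
(k1+k2)(k1+k2+1)/2 = 19 * 20 / 2 = 190
pi = 190 + 13 = 203

203


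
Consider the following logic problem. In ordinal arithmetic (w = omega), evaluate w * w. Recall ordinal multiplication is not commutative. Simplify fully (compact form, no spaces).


Compute w * w.
Ordinal * is associative and left-distributive over +, but NOT commutative; for finite n>1, n*w = w but w*n stays w*n.
w * w = w^2 by definition.
Result = w^2

w^2


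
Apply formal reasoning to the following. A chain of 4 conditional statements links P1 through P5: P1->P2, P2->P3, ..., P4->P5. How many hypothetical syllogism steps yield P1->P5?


With 4 implications in a chain connecting 5 propositions:
P1->P2, P2->P3, ..., P4->P5
Steps needed = (number of implications) - 1 = 4 - 1 = 3

3


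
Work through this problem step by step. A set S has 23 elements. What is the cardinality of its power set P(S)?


The power set of a set with n elements has 2^n elements.
|P(S)| = 2^23 = 8388608

8388608


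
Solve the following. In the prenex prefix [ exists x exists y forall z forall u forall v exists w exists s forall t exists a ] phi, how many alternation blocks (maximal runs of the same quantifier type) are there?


Quantifier-type sequence: E E A A A E E A E  (A=forall, E=exists)
Group into maximal same-type runs:
  Ex2 | Ax3 | Ex2 | Ax1 | Ex1
Number of blocks = 5

5


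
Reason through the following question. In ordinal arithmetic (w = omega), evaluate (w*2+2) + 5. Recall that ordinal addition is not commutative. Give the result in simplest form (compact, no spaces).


Compute (w*2+2) + 5.
Ordinal + is associative but NOT commutative; for finite n>0, n + w = w but w + n stays w+n.
By associativity: (w*2+2) + 5 = w*2 + (2+5) = w*2+7.
Result = w*2+7

w*2+7


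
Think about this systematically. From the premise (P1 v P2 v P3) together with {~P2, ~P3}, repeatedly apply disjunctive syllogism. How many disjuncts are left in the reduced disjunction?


Original disjuncts (3): P1, P2, P3
Negated (eliminate): ~P2, ~P3
Remaining disjuncts: P1
Count = 3 - 2 = 1

1


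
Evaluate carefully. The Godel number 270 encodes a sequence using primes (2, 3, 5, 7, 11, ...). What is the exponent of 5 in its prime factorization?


Factorize 270 by dividing by 5 repeatedly.
Division steps: 5 divides 270 exactly 1 time(s).
Exponent of 5 = 1

1


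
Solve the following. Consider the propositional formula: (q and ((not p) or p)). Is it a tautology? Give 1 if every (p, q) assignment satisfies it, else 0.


Check all 4 assignments:
p=0, q=0: 0
p=0, q=1: 1
p=1, q=0: 0
p=1, q=1: 1
Satisfying count = 2/4.
Tautology iff count = 4: no.

0


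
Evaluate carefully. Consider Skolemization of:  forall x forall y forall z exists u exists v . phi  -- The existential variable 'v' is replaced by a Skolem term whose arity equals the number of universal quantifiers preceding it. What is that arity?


Quantifier prefix: forall x forall y forall z exists u exists v
'v' is existentially quantified at position 5.
Universal variables preceding it: x, y, z
Skolem function arity = 3

3


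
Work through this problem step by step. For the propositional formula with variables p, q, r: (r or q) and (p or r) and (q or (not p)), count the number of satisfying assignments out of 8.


Evaluate all 8 assignments for p, q, r:
p=0, q=0, r=0: 0
p=0, q=0, r=1: 1
p=0, q=1, r=0: 0
p=0, q=1, r=1: 1
p=1, q=0, r=0: 0
p=1, q=0, r=1: 0
p=1, q=1, r=0: 1
p=1, q=1, r=1: 1
Satisfying count = 4

4


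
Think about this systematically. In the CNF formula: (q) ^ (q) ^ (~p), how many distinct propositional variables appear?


Identify each variable that appears in the formula.
Variables found: p, q
Count = 2

2


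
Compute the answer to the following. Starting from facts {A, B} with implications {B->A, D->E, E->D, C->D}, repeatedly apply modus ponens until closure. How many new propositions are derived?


Initial facts: {A, B}
Apply modus ponens to closure:
  (no implication fires)
Final known: {A, B}
New propositions: {(none)}
Count = 0

0


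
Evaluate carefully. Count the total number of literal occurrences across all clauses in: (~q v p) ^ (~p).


Counting literals in each clause:
Clause 1: 2 literal(s)
Clause 2: 1 literal(s)
Total = 3

3


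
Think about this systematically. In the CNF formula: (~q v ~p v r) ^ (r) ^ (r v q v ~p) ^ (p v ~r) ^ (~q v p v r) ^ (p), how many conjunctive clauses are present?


A CNF formula is a conjunction of clauses.
Clauses are separated by ^.
Counting the conjuncts: 6 clauses.

6


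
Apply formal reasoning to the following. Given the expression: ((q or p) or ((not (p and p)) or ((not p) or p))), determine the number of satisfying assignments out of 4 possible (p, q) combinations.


Check all 4 assignments:
p=0, q=0: 1
p=0, q=1: 1
p=1, q=0: 1
p=1, q=1: 1
Count of True = 4

4


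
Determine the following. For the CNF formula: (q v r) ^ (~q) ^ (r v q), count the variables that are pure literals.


Check each variable for pure literal status:
p: absent (not pure)
q: mixed (not pure)
r: pure positive
Pure literal count = 1

1


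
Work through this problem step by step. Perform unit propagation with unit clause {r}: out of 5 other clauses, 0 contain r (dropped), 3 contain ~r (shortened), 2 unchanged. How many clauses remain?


Satisfied (removed): 0
Shortened (remain): 3
Unchanged (remain): 2
Remaining = 3 + 2 = 5

5


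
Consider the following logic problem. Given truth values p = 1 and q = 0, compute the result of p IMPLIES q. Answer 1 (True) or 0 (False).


p = 1, q = 0
Operation: p IMPLIES q
Evaluate: 1 IMPLIES 0 = 0

0


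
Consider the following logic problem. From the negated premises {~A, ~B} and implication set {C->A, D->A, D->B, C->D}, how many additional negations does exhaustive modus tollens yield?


Initial negated facts: {~A, ~B}
Apply modus tollens to closure:
  ~A and C->A  =>  ~C
  ~A and D->A  =>  ~D
Final negated: {~A, ~B, ~C, ~D}
New negations: {~C, ~D}
Count = 2

2


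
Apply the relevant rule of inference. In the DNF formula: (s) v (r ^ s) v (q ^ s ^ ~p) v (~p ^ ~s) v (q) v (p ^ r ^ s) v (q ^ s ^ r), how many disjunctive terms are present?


A DNF formula is a disjunction of terms (conjunctions).
Terms are separated by v.
Counting the disjuncts: 7 terms.

7


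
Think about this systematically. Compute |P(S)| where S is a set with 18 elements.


The power set of a set with n elements has 2^n elements.
|P(S)| = 2^18 = 262144

262144


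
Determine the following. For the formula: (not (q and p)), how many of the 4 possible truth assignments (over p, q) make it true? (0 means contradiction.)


Check all 4 assignments:
p=0, q=0: 1
p=0, q=1: 1
p=1, q=0: 1
p=1, q=1: 0
Count of True = 3

3


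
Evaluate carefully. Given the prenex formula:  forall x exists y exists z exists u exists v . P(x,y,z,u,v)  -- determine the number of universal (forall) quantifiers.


Quantifier prefix: forall x exists y exists z exists u exists v
Mark each quantifier type:
  U E E E E
Universal count = 1, Existential count = 4
Asked for universal (forall) quantifiers: 1

1


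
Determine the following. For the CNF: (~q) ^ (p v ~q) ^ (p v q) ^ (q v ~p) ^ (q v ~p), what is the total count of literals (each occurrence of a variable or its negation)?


Counting literals in each clause:
Clause 1: 1 literal(s)
Clause 2: 2 literal(s)
Clause 3: 2 literal(s)
Clause 4: 2 literal(s)
Clause 5: 2 literal(s)
Total = 9

9


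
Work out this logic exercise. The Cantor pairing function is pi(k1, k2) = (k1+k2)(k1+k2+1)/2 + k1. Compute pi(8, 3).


k1 + k2 = 11
(k1+k2)(k1+k2+1)/2 = 11 * 12 / 2 = 66
pi = 66 + 8 = 74

74


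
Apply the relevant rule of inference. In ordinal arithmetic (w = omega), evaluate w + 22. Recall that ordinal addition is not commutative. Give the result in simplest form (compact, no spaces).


Compute w + 22.
Ordinal + is associative but NOT commutative; for finite n>0, n + w = w but w + n stays w+n.
w + 22 is already in normal form (a successor ordinal beyond w).
Result = w+22

w+22


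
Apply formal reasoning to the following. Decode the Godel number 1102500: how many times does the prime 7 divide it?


Factorize 1102500 by dividing by 7 repeatedly.
Division steps: 7 divides 1102500 exactly 2 time(s).
Exponent of 7 = 2

2


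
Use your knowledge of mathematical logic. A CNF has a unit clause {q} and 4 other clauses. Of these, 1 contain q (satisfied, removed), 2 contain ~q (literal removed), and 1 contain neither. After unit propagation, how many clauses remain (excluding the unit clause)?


Satisfied (removed): 1
Shortened (remain): 2
Unchanged (remain): 1
Remaining = 2 + 1 = 3

3


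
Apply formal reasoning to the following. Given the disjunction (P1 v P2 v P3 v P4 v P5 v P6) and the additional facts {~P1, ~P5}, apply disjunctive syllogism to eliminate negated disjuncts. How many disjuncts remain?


Original disjuncts (6): P1, P2, P3, P4, P5, P6
Negated (eliminate): ~P1, ~P5
Remaining disjuncts: P2, P3, P4, P6
Count = 6 - 2 = 4

4


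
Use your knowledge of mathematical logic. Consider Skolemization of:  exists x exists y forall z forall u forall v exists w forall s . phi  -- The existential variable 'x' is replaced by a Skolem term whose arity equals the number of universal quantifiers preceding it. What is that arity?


Quantifier prefix: exists x exists y forall z forall u forall v exists w forall s
'x' is existentially quantified at position 1.
No universal quantifiers precede it.
Skolem function arity = 0 (a Skolem constant)

0
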